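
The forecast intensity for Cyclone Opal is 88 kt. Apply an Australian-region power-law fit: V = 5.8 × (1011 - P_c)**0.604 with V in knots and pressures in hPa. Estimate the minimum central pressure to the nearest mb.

921 mb

ΔP = (V / 5.8)^(1/0.604) = (88/5.8)^1.656.
88/5.8 = 15.172; 15.172^1.656 ≈ 90.24 mb.
P_c = 1011 − 90.24 = 920.76 ≈ 921 mb.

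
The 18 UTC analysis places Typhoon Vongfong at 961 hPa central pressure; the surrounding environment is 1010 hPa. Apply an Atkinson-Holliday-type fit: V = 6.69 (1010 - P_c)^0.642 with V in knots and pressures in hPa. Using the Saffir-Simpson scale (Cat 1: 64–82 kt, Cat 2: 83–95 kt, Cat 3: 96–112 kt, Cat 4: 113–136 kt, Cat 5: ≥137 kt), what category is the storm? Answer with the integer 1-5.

ΔP = 1010 − 961 = 49 hPa.
V ≈ 6.69 × 49^0.642 = 6.69 × 12.16 ≈ 81 kt.
81 kt falls in the Category 1 band.

1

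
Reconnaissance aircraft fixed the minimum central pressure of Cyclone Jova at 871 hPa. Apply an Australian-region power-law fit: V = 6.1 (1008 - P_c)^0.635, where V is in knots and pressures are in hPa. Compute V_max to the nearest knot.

ΔP = 1008 − 871 = 137 hPa.
137^0.635 ≈ 22.741.
V ≈ 6.1 × 22.741 ≈ 138.7 kt.

139 kt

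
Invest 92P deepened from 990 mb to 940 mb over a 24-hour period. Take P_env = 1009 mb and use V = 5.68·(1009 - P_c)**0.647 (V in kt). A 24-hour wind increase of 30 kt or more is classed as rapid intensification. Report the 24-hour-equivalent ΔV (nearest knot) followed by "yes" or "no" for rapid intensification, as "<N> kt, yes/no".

50 kt, yes

V₁: ΔP = 19, V ≈ 5.68 × 19^0.647 ≈ 38.17 kt.
V₂: ΔP = 69, V ≈ 5.68 × 69^0.647 ≈ 87.92 kt.
ΔV over 24 h = 49.75 kt → 24 h equivalent = 49.75 × 24/24 ≈ 49.75 kt.
50 kt ≥ 30 kt ⇒ rapid intensification.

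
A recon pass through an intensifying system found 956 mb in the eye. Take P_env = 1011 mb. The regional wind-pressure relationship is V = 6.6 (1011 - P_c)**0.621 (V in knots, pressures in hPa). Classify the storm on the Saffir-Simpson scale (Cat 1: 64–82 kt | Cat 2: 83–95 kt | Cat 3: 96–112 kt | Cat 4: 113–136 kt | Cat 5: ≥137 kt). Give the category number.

1

ΔP = 1011 − 956 = 55 mb.
V ≈ 6.6 × 55^0.621 = 6.6 × 12.04 ≈ 79 kt.
79 kt falls in the Category 1 band.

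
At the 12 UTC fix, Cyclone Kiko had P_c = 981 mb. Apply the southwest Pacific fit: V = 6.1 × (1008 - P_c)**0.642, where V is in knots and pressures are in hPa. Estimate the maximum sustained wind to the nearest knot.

ΔP = 1008 − 981 = 27 mb.
27^0.642 ≈ 8.297.
V ≈ 6.1 × 8.297 ≈ 50.6 kt.

51 kt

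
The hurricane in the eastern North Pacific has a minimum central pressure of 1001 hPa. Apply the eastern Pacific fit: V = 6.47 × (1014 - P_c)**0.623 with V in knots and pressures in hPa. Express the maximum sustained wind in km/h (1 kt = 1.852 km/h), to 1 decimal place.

ΔP = 1014 − 1001 = 13 hPa.
V ≈ 6.47 × 13^0.623 = 6.47 × 4.943 ≈ 31.981 kt.
31.981 × 1.852 ≈ 59.23 km/h → 59.2 km/h.

59.2 km/h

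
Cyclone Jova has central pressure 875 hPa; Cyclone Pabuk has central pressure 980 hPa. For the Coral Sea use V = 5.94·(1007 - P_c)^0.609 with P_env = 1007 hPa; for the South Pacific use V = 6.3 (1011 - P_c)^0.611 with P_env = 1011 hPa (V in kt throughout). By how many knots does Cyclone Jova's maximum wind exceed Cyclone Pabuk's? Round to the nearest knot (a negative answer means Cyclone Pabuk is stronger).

65 kt

Cyclone Jova: ΔP = 132; V ≈ 5.94 × 132^0.609 ≈ 116.20 kt.
Cyclone Pabuk: ΔP = 31; V ≈ 6.3 × 31^0.611 ≈ 51.35 kt.
Difference ≈ 116.20 − 51.35 = 64.85 → 65 kt.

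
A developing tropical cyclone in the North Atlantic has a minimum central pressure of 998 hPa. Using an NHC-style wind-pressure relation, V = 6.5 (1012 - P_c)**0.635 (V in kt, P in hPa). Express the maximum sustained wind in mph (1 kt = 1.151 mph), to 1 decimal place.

40.0 mph

ΔP = 1012 − 998 = 14 hPa.
V ≈ 6.5 × 14^0.635 = 6.5 × 5.343 ≈ 34.730 kt.
34.730 × 1.151 ≈ 39.97 mph → 40.0 mph.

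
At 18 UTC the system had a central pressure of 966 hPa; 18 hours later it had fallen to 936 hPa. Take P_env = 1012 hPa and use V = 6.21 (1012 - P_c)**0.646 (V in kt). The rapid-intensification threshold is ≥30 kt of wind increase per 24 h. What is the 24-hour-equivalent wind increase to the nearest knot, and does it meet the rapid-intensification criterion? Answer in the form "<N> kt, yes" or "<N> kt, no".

V₁: ΔP = 46, V ≈ 6.21 × 46^0.646 ≈ 73.66 kt.
V₂: ΔP = 76, V ≈ 6.21 × 76^0.646 ≈ 101.88 kt.
ΔV over 18 h = 28.22 kt → 24 h equivalent = 28.22 × 24/18 ≈ 37.63 kt.
38 kt ≥ 30 kt ⇒ rapid intensification.

38 kt, yes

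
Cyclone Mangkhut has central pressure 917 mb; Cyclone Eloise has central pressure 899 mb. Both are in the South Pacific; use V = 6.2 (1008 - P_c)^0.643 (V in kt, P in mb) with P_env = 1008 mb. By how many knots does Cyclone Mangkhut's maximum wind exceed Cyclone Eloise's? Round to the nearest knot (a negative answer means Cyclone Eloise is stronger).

-14 kt

Cyclone Mangkhut: ΔP = 91; V ≈ 6.2 × 91^0.643 ≈ 112.73 kt.
Cyclone Eloise: ΔP = 109; V ≈ 6.2 × 109^0.643 ≈ 126.61 kt.
Difference ≈ 112.73 − 126.61 = -13.88 → -14 kt.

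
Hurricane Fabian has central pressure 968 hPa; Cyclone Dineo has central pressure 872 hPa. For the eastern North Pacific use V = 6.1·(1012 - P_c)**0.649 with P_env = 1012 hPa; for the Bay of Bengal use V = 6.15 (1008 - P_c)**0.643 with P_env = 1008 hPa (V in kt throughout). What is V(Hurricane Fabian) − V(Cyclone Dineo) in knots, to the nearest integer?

Hurricane Fabian: ΔP = 44; V ≈ 6.1 × 44^0.649 ≈ 71.11 kt.
Cyclone Dineo: ΔP = 136; V ≈ 6.15 × 136^0.643 ≈ 144.79 kt.
Difference ≈ 71.11 − 144.79 = -73.68 → -74 kt.

-74 kt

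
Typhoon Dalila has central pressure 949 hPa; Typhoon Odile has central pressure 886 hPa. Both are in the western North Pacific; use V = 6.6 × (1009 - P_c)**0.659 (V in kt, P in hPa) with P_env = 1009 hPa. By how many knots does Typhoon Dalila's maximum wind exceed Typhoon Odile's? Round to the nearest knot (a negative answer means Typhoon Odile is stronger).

-59 kt

Typhoon Dalila: ΔP = 60; V ≈ 6.6 × 60^0.659 ≈ 98.03 kt.
Typhoon Odile: ΔP = 123; V ≈ 6.6 × 123^0.659 ≈ 157.32 kt.
Difference ≈ 98.03 − 157.32 = -59.29 → -59 kt.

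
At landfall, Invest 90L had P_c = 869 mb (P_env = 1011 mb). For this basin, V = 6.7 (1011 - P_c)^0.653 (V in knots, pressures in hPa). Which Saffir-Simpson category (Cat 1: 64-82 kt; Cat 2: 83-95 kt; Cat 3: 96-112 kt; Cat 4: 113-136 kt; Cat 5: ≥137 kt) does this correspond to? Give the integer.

5

ΔP = 1011 − 869 = 142 mb.
V ≈ 6.7 × 142^0.653 = 6.7 × 25.44 ≈ 170 kt.
170 kt falls in the Category 5 band.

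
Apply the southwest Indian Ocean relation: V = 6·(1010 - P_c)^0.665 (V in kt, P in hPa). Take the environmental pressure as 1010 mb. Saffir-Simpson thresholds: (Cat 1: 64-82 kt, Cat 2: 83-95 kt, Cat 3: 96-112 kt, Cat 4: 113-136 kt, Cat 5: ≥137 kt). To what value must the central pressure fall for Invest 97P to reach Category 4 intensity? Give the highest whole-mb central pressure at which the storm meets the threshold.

927 mb

Category 4 begins at V = 113 kt.
Required ΔP = (113/6)^(1/0.665) = 18.833^1.504 ≈ 82.64 mb.
P_c ≤ 1010 − 82.64 = 927.36, so the highest integer P_c is 927 mb.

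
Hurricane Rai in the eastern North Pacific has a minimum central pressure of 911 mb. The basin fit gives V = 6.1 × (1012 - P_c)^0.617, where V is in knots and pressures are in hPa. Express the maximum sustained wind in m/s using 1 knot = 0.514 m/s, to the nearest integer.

ΔP = 1012 − 911 = 101 mb.
V ≈ 6.1 × 101^0.617 = 6.1 × 17.245 ≈ 105.195 kt.
105.195 × 0.514 ≈ 54.07 m/s → 54 m/s.

54 m/s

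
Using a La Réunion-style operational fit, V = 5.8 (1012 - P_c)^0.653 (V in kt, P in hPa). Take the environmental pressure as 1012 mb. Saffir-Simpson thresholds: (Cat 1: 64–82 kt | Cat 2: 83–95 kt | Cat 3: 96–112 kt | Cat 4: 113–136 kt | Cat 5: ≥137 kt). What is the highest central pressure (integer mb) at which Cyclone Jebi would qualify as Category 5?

885 mb

Category 5 begins at V = 137 kt.
Required ΔP = (137/5.8)^(1/0.653) = 23.621^1.531 ≈ 126.78 mb.
P_c ≤ 1012 − 126.78 = 885.22, so the highest integer P_c is 885 mb.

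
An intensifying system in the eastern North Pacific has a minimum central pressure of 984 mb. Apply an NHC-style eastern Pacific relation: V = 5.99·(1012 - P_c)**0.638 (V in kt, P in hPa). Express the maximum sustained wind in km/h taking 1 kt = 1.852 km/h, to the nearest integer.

ΔP = 1012 − 984 = 28 mb.
V ≈ 5.99 × 28^0.638 = 5.99 × 8.381 ≈ 50.201 kt.
50.201 × 1.852 ≈ 92.97 km/h → 93 km/h.

93 km/h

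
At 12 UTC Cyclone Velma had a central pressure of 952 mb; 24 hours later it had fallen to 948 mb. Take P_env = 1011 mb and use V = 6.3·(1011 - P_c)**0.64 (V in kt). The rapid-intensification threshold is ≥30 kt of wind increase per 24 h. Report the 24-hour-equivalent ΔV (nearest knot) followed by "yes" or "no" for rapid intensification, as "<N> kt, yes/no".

V₁: ΔP = 59, V ≈ 6.3 × 59^0.64 ≈ 85.64 kt.
V₂: ΔP = 63, V ≈ 6.3 × 63^0.64 ≈ 89.31 kt.
ΔV over 24 h = 3.67 kt → 24 h equivalent = 3.67 × 24/24 ≈ 3.67 kt.
4 kt < 30 kt ⇒ not rapid intensification.

4 kt, no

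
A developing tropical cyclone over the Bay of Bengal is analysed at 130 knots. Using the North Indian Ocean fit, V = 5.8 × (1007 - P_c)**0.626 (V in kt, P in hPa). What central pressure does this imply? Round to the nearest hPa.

863 hPa

ΔP = (V / 5.8)^(1/0.626) = (130/5.8)^1.597.
130/5.8 = 22.414; 22.414^1.597 ≈ 143.67 hPa.
P_c = 1007 − 143.67 = 863.33 ≈ 863 hPa.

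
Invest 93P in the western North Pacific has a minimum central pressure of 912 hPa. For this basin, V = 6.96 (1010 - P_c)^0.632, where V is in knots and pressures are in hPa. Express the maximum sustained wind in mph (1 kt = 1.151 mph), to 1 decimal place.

145.3 mph

ΔP = 1010 − 912 = 98 hPa.
V ≈ 6.96 × 98^0.632 = 6.96 × 18.132 ≈ 126.201 kt.
126.201 × 1.151 ≈ 145.26 mph → 145.3 mph.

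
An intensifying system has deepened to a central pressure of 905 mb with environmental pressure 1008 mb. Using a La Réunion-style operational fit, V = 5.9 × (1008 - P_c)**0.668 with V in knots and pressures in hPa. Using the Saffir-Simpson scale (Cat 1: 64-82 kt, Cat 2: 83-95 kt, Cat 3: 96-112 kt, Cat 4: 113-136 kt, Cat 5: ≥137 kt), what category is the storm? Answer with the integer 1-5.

ΔP = 1008 − 905 = 103 mb.
V ≈ 5.9 × 103^0.668 = 5.9 × 22.11 ≈ 130 kt.
130 kt falls in the Category 4 band.

4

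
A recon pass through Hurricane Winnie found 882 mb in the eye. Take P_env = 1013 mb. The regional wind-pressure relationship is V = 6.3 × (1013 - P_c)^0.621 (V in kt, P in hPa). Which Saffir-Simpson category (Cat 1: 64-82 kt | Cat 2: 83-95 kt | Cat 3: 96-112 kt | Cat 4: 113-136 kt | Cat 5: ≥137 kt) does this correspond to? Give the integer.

4

ΔP = 1013 − 882 = 131 mb.
V ≈ 6.3 × 131^0.621 = 6.3 × 20.65 ≈ 130 kt.
130 kt falls in the Category 4 band.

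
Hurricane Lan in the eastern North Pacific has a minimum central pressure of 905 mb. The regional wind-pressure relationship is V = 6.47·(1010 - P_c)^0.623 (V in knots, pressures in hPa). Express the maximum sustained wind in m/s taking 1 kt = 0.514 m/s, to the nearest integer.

60 m/s

ΔP = 1010 − 905 = 105 mb.
V ≈ 6.47 × 105^0.623 = 6.47 × 18.164 ≈ 117.518 kt.
117.518 × 0.514 ≈ 60.40 m/s → 60 m/s.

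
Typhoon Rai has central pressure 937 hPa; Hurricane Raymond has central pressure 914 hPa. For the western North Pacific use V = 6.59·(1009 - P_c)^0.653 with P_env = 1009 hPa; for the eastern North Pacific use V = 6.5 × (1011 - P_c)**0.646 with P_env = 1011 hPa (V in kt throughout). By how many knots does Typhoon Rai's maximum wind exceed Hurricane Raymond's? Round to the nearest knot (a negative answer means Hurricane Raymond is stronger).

-17 kt

Typhoon Rai: ΔP = 72; V ≈ 6.59 × 72^0.653 ≈ 107.58 kt.
Hurricane Raymond: ΔP = 97; V ≈ 6.5 × 97^0.646 ≈ 124.84 kt.
Difference ≈ 107.58 − 124.84 = -17.26 → -17 kt.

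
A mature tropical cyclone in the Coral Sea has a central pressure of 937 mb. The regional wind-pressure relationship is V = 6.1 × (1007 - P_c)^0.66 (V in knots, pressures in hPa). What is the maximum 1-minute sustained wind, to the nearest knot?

101 kt

ΔP = 1007 − 937 = 70 mb.
70^0.66 ≈ 16.511.
V ≈ 6.1 × 16.511 ≈ 100.7 kt.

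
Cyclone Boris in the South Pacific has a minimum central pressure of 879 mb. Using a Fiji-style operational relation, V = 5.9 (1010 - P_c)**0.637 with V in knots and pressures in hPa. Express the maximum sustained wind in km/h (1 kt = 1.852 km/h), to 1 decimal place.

ΔP = 1010 − 879 = 131 mb.
V ≈ 5.9 × 131^0.637 = 5.9 × 22.320 ≈ 131.690 kt.
131.690 × 1.852 ≈ 243.89 km/h → 243.9 km/h.

243.9 km/h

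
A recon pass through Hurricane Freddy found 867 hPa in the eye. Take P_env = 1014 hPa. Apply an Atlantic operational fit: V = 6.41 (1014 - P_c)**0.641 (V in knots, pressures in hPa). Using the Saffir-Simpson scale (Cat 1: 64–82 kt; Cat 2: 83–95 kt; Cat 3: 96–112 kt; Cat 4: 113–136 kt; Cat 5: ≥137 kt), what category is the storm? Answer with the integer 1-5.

ΔP = 1014 − 867 = 147 hPa.
V ≈ 6.41 × 147^0.641 = 6.41 × 24.50 ≈ 157 kt.
157 kt falls in the Category 5 band.

5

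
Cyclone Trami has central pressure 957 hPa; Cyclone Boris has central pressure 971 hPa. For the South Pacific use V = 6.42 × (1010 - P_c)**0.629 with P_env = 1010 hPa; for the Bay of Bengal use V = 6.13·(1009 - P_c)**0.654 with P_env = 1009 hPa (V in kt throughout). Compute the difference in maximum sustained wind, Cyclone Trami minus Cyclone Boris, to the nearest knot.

12 kt

Cyclone Trami: ΔP = 53; V ≈ 6.42 × 53^0.629 ≈ 78.00 kt.
Cyclone Boris: ΔP = 38; V ≈ 6.13 × 38^0.654 ≈ 66.17 kt.
Difference ≈ 78.00 − 66.17 = 11.83 → 12 kt.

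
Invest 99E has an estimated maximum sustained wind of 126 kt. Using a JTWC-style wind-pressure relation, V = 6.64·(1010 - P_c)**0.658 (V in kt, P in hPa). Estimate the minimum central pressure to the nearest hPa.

922 hPa

ΔP = (V / 6.64)^(1/0.658) = (126/6.64)^1.520.
126/6.64 = 18.976; 18.976^1.520 ≈ 87.61 hPa.
P_c = 1010 − 87.61 = 922.39 ≈ 922 hPa.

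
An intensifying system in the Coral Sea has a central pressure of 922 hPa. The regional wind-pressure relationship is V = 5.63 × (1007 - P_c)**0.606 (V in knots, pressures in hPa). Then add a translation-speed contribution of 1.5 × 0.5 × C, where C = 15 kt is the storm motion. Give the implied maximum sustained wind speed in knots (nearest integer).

94 kt

ΔP = 1007 − 922 = 85 hPa.
85^0.606 ≈ 14.765.
V ≈ 5.63 × 14.765 ≈ 83.1 kt.
Translation term: 1.5 × 0.5 × 15 = 11.25 kt.
Corrected V ≈ 94.35 kt → 94 kt.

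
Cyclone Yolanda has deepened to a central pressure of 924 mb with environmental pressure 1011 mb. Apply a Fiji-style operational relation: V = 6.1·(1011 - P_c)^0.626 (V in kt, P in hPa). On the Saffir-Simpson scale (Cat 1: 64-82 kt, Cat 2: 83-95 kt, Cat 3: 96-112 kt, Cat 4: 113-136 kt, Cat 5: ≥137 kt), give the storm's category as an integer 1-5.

3

ΔP = 1011 − 924 = 87 mb.
V ≈ 6.1 × 87^0.626 = 6.1 × 16.37 ≈ 100 kt.
100 kt falls in the Category 3 band.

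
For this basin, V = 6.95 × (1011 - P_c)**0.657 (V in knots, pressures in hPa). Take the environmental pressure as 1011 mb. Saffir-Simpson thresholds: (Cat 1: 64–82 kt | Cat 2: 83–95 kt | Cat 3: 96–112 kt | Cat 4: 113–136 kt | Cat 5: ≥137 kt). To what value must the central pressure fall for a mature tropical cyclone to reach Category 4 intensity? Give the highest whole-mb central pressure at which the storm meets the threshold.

941 mb

Category 4 begins at V = 113 kt.
Required ΔP = (113/6.95)^(1/0.657) = 16.259^1.522 ≈ 69.72 mb.
P_c ≤ 1011 − 69.72 = 941.28, so the highest integer P_c is 941 mb.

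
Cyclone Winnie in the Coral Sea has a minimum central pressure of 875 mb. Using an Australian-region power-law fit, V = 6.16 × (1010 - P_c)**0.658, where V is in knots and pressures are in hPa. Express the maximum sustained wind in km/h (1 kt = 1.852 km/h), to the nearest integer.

ΔP = 1010 − 875 = 135 mb.
V ≈ 6.16 × 135^0.658 = 6.16 × 25.221 ≈ 155.360 kt.
155.360 × 1.852 ≈ 287.73 km/h → 288 km/h.

288 km/h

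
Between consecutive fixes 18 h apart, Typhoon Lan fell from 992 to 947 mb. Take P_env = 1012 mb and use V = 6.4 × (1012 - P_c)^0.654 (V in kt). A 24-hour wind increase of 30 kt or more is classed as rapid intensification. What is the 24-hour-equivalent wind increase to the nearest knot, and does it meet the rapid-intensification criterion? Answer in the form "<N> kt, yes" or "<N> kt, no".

V₁: ΔP = 20, V ≈ 6.4 × 20^0.654 ≈ 45.40 kt.
V₂: ΔP = 65, V ≈ 6.4 × 65^0.654 ≈ 98.14 kt.
ΔV over 18 h = 52.74 kt → 24 h equivalent = 52.74 × 24/18 ≈ 70.32 kt.
70 kt ≥ 30 kt ⇒ rapid intensification.

70 kt, yes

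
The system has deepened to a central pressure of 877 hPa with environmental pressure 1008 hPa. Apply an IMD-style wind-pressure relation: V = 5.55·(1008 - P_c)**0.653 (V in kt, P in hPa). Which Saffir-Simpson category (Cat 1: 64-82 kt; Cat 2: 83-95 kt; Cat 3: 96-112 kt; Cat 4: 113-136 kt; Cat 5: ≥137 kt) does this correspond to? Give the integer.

4

ΔP = 1008 − 877 = 131 hPa.
V ≈ 5.55 × 131^0.653 = 5.55 × 24.13 ≈ 134 kt.
134 kt falls in the Category 4 band.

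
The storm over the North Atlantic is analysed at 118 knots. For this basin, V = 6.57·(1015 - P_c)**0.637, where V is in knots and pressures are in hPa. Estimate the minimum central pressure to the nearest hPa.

922 hPa

ΔP = (V / 6.57)^(1/0.637) = (118/6.57)^1.570.
118/6.57 = 17.960; 17.960^1.570 ≈ 93.13 hPa.
P_c = 1015 − 93.13 = 921.87 ≈ 922 hPa.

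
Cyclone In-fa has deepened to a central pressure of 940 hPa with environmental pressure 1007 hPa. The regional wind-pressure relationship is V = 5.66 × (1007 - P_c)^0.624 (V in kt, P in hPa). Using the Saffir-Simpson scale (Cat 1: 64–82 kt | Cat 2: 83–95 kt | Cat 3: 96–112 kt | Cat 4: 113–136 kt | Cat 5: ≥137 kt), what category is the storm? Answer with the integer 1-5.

ΔP = 1007 − 940 = 67 hPa.
V ≈ 5.66 × 67^0.624 = 5.66 × 13.79 ≈ 78 kt.
78 kt falls in the Category 1 band.

1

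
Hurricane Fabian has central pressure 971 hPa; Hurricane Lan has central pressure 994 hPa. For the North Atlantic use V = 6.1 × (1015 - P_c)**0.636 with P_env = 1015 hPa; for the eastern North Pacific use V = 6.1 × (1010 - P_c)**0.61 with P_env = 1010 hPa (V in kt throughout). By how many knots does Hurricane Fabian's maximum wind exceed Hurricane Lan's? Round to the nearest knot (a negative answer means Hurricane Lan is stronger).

Hurricane Fabian: ΔP = 44; V ≈ 6.1 × 44^0.636 ≈ 67.70 kt.
Hurricane Lan: ΔP = 16; V ≈ 6.1 × 16^0.61 ≈ 33.10 kt.
Difference ≈ 67.70 − 33.10 = 34.60 → 35 kt.

35 kt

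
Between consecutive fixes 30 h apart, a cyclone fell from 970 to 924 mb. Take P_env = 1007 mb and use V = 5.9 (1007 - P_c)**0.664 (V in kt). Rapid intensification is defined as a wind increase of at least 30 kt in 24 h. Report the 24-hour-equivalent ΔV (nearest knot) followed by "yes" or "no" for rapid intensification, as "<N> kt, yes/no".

V₁: ΔP = 37, V ≈ 5.9 × 37^0.664 ≈ 64.88 kt.
V₂: ΔP = 83, V ≈ 5.9 × 83^0.664 ≈ 110.95 kt.
ΔV over 30 h = 46.07 kt → 24 h equivalent = 46.07 × 24/30 ≈ 36.86 kt.
37 kt ≥ 30 kt ⇒ rapid intensification.

37 kt, yes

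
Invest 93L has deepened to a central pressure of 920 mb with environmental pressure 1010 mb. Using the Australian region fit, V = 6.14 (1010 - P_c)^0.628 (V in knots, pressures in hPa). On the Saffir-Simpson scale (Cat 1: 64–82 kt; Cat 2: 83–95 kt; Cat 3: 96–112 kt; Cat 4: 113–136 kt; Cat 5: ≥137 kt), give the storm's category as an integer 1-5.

ΔP = 1010 − 920 = 90 mb.
V ≈ 6.14 × 90^0.628 = 6.14 × 16.88 ≈ 104 kt.
104 kt falls in the Category 3 band.

3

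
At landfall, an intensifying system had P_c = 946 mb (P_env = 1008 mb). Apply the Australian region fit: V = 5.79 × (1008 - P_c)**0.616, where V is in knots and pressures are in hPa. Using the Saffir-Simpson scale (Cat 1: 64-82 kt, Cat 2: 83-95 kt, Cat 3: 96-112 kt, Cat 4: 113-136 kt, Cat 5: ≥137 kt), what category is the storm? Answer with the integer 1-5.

ΔP = 1008 − 946 = 62 mb.
V ≈ 5.79 × 62^0.616 = 5.79 × 12.71 ≈ 74 kt.
74 kt falls in the Category 1 band.

1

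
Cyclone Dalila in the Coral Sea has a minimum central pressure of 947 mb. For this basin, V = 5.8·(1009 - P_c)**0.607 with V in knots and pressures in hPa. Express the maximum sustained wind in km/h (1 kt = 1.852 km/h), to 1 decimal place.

131.5 km/h

ΔP = 1009 − 947 = 62 mb.
V ≈ 5.8 × 62^0.607 = 5.8 × 12.246 ≈ 71.025 kt.
71.025 × 1.852 ≈ 131.54 km/h → 131.5 km/h.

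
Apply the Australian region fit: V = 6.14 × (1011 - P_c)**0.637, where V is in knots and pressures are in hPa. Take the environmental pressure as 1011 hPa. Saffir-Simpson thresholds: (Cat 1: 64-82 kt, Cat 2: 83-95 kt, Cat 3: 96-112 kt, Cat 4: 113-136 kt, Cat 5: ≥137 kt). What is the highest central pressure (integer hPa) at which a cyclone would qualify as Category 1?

971 hPa

Category 1 begins at V = 64 kt.
Required ΔP = (64/6.14)^(1/0.637) = 10.423^1.570 ≈ 39.64 hPa.
P_c ≤ 1011 − 39.64 = 971.36, so the highest integer P_c is 971 hPa.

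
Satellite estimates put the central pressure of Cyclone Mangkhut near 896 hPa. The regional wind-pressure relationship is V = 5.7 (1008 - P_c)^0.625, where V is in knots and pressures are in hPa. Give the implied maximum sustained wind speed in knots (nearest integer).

109 kt

ΔP = 1008 − 896 = 112 hPa.
112^0.625 ≈ 19.088.
V ≈ 5.7 × 19.088 ≈ 108.8 kt.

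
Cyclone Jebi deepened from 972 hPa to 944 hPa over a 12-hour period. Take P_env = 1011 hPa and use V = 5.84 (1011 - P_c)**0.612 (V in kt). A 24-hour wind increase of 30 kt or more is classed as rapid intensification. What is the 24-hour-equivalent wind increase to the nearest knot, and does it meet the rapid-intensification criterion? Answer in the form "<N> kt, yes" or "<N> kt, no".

V₁: ΔP = 39, V ≈ 5.84 × 39^0.612 ≈ 54.97 kt.
V₂: ΔP = 67, V ≈ 5.84 × 67^0.612 ≈ 76.55 kt.
ΔV over 12 h = 21.58 kt → 24 h equivalent = 21.58 × 24/12 ≈ 43.16 kt.
43 kt ≥ 30 kt ⇒ rapid intensification.

43 kt, yes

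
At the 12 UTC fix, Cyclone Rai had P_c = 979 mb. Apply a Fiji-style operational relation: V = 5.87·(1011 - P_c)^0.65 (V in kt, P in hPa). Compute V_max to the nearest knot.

ΔP = 1011 − 979 = 32 mb.
32^0.65 ≈ 9.514.
V ≈ 5.87 × 9.514 ≈ 55.8 kt.

56 kt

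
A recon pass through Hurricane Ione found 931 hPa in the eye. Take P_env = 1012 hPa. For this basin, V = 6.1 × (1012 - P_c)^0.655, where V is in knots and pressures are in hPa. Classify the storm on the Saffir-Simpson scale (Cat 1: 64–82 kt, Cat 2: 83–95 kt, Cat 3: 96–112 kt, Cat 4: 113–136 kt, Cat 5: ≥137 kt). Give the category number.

3

ΔP = 1012 − 931 = 81 hPa.
V ≈ 6.1 × 81^0.655 = 6.1 × 17.79 ≈ 108 kt.
108 kt falls in the Category 3 band.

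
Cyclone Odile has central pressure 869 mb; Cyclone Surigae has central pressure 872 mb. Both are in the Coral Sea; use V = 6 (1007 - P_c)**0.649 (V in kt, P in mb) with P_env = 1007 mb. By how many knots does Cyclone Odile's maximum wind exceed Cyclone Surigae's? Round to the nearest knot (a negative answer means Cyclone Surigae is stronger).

Cyclone Odile: ΔP = 138; V ≈ 6 × 138^0.649 ≈ 146.87 kt.
Cyclone Surigae: ΔP = 135; V ≈ 6 × 135^0.649 ≈ 144.79 kt.
Difference ≈ 146.87 − 144.79 = 2.08 → 2 kt.

2 kt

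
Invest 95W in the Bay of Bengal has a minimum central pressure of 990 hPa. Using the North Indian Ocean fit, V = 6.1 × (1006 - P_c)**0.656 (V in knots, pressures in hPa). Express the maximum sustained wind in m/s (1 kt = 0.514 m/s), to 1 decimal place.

19.3 m/s

ΔP = 1006 − 990 = 16 hPa.
V ≈ 6.1 × 16^0.656 = 6.1 × 6.165 ≈ 37.604 kt.
37.604 × 0.514 ≈ 19.33 m/s → 19.3 m/s.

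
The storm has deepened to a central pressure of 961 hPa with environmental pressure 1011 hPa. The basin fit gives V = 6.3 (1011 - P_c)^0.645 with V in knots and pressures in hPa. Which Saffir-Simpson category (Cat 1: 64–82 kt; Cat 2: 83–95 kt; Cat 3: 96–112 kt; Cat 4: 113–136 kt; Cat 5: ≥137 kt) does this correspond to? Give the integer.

1

ΔP = 1011 − 961 = 50 hPa.
V ≈ 6.3 × 50^0.645 = 6.3 × 12.47 ≈ 79 kt.
79 kt falls in the Category 1 band.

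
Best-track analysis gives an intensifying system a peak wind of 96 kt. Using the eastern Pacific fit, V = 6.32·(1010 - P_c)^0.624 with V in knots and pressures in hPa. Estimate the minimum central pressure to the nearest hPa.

932 hPa

ΔP = (V / 6.32)^(1/0.624) = (96/6.32)^1.603.
96/6.32 = 15.190; 15.190^1.603 ≈ 78.26 hPa.
P_c = 1010 − 78.26 = 931.74 ≈ 932 hPa.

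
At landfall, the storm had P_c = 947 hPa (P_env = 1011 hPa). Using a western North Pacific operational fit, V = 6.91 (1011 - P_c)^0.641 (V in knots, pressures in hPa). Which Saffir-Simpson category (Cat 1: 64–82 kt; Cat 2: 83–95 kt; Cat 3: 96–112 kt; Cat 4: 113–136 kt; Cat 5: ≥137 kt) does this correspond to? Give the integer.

3

ΔP = 1011 − 947 = 64 hPa.
V ≈ 6.91 × 64^0.641 = 6.91 × 14.38 ≈ 99 kt.
99 kt falls in the Category 3 band.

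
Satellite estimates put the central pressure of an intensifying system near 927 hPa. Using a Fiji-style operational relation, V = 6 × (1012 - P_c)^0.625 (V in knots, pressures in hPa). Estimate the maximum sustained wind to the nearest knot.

96 kt

ΔP = 1012 − 927 = 85 hPa.
85^0.625 ≈ 16.065.
V ≈ 6 × 16.065 ≈ 96.4 kt.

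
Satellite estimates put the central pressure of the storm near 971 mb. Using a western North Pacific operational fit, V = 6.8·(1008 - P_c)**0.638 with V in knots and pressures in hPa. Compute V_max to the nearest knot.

68 kt

ΔP = 1008 − 971 = 37 mb.
37^0.638 ≈ 10.012.
V ≈ 6.8 × 10.012 ≈ 68.1 kt.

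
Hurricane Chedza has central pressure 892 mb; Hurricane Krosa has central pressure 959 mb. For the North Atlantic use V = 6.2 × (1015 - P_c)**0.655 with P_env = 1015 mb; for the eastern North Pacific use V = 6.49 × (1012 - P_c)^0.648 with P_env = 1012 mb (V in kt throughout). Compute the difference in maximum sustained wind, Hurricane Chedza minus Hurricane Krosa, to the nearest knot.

Hurricane Chedza: ΔP = 123; V ≈ 6.2 × 123^0.655 ≈ 144.97 kt.
Hurricane Krosa: ΔP = 53; V ≈ 6.49 × 53^0.648 ≈ 85.03 kt.
Difference ≈ 144.97 − 85.03 = 59.94 → 60 kt.

60 kt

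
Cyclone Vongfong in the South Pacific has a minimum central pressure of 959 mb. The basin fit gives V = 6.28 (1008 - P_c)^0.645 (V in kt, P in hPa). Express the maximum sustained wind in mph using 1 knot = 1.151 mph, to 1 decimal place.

89.0 mph

ΔP = 1008 − 959 = 49 mb.
V ≈ 6.28 × 49^0.645 = 6.28 × 12.308 ≈ 77.292 kt.
77.292 × 1.151 ≈ 88.96 mph → 89.0 mph.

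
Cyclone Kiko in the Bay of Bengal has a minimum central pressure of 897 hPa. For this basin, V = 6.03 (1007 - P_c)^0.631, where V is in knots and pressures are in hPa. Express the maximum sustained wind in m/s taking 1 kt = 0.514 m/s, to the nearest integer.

60 m/s

ΔP = 1007 − 897 = 110 hPa.
V ≈ 6.03 × 110^0.631 = 6.03 × 19.414 ≈ 117.067 kt.
117.067 × 0.514 ≈ 60.17 m/s → 60 m/s.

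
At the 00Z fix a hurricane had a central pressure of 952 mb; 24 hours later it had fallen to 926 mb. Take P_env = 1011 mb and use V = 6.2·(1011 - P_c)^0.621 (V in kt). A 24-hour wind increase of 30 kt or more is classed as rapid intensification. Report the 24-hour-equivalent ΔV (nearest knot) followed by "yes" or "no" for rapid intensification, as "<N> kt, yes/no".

20 kt, no

V₁: ΔP = 59, V ≈ 6.2 × 59^0.621 ≈ 78.00 kt.
V₂: ΔP = 85, V ≈ 6.2 × 85^0.621 ≈ 97.85 kt.
ΔV over 24 h = 19.85 kt → 24 h equivalent = 19.85 × 24/24 ≈ 19.85 kt.
20 kt < 30 kt ⇒ not rapid intensification.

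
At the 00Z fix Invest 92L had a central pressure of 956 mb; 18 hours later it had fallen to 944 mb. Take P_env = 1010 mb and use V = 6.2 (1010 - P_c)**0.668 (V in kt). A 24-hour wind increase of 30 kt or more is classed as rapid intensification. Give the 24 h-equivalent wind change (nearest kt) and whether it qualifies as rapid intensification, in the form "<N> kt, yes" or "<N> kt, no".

V₁: ΔP = 54, V ≈ 6.2 × 54^0.668 ≈ 89.05 kt.
V₂: ΔP = 66, V ≈ 6.2 × 66^0.668 ≈ 101.82 kt.
ΔV over 18 h = 12.77 kt → 24 h equivalent = 12.77 × 24/18 ≈ 17.03 kt.
17 kt < 30 kt ⇒ not rapid intensification.

17 kt, no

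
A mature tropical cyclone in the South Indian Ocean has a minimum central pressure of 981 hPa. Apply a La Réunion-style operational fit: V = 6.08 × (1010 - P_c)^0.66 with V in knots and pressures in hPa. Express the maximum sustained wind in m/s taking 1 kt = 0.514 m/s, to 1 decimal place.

ΔP = 1010 − 981 = 29 hPa.
V ≈ 6.08 × 29^0.66 = 6.08 × 9.230 ≈ 56.116 kt.
56.116 × 0.514 ≈ 28.84 m/s → 28.8 m/s.

28.8 m/s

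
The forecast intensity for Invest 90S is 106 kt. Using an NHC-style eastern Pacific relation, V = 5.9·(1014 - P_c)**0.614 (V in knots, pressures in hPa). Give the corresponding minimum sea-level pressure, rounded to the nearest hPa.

904 hPa

ΔP = (V / 5.9)^(1/0.614) = (106/5.9)^1.629.
106/5.9 = 17.966; 17.966^1.629 ≈ 110.43 hPa.
P_c = 1014 − 110.43 = 903.57 ≈ 904 hPa.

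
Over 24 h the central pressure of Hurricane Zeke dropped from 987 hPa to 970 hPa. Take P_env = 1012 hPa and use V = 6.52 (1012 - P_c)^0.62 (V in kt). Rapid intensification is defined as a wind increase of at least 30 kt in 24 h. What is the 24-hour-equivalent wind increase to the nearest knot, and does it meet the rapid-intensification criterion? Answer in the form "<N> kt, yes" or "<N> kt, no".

V₁: ΔP = 25, V ≈ 6.52 × 25^0.62 ≈ 47.97 kt.
V₂: ΔP = 42, V ≈ 6.52 × 42^0.62 ≈ 66.17 kt.
ΔV over 24 h = 18.20 kt → 24 h equivalent = 18.20 × 24/24 ≈ 18.20 kt.
18 kt < 30 kt ⇒ not rapid intensification.

18 kt, no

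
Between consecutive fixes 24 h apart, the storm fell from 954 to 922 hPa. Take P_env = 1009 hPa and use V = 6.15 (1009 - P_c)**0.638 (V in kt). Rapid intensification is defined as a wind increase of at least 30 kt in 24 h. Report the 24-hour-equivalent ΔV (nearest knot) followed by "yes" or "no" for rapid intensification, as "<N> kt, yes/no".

27 kt, no

V₁: ΔP = 55, V ≈ 6.15 × 55^0.638 ≈ 79.29 kt.
V₂: ΔP = 87, V ≈ 6.15 × 87^0.638 ≈ 106.24 kt.
ΔV over 24 h = 26.95 kt → 24 h equivalent = 26.95 × 24/24 ≈ 26.95 kt.
27 kt < 30 kt ⇒ not rapid intensification.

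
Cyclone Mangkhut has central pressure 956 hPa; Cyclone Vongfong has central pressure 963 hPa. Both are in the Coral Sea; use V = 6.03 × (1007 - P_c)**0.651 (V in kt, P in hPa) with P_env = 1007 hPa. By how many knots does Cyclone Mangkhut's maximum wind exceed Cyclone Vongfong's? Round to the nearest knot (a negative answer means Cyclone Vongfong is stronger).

7 kt

Cyclone Mangkhut: ΔP = 51; V ≈ 6.03 × 51^0.651 ≈ 77.97 kt.
Cyclone Vongfong: ΔP = 44; V ≈ 6.03 × 44^0.651 ≈ 70.83 kt.
Difference ≈ 77.97 − 70.83 = 7.14 → 7 kt.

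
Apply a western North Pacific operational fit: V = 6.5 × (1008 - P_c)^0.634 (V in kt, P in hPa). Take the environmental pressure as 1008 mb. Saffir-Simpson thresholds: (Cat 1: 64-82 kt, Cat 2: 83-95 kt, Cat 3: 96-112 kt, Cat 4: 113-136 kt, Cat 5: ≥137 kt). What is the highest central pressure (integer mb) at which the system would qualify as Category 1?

Category 1 begins at V = 64 kt.
Required ΔP = (64/6.5)^(1/0.634) = 9.846^1.577 ≈ 36.87 mb.
P_c ≤ 1008 − 36.87 = 971.13, so the highest integer P_c is 971 mb.

971 mb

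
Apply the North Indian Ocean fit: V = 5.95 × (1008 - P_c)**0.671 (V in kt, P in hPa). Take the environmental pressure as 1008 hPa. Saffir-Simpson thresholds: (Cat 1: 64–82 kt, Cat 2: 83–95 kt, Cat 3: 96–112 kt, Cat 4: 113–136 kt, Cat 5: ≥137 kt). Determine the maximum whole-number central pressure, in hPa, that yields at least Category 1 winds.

973 hPa

Category 1 begins at V = 64 kt.
Required ΔP = (64/5.95)^(1/0.671) = 10.756^1.490 ≈ 34.47 hPa.
P_c ≤ 1008 − 34.47 = 973.53, so the highest integer P_c is 973 hPa.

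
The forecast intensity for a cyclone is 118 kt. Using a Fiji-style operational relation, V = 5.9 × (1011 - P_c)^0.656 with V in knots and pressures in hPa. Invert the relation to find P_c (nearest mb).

ΔP = (V / 5.9)^(1/0.656) = (118/5.9)^1.524.
118/5.9 = 20.000; 20.000^1.524 ≈ 96.22 mb.
P_c = 1011 − 96.22 = 914.78 ≈ 915 mb.

915 mb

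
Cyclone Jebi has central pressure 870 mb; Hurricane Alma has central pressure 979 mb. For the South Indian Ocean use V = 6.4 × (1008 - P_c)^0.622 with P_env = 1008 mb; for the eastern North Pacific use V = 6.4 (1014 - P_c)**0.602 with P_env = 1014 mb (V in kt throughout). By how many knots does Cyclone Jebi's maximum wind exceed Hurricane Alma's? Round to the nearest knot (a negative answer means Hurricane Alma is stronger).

Cyclone Jebi: ΔP = 138; V ≈ 6.4 × 138^0.622 ≈ 137.15 kt.
Hurricane Alma: ΔP = 35; V ≈ 6.4 × 35^0.602 ≈ 54.41 kt.
Difference ≈ 137.15 − 54.41 = 82.74 → 83 kt.

83 kt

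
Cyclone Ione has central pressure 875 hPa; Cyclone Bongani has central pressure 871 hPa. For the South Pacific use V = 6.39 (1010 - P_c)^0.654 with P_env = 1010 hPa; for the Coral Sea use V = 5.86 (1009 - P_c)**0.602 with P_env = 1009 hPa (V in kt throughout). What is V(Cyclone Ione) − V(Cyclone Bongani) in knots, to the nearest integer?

44 kt

Cyclone Ione: ΔP = 135; V ≈ 6.39 × 135^0.654 ≈ 158.03 kt.
Cyclone Bongani: ΔP = 138; V ≈ 5.86 × 138^0.602 ≈ 113.79 kt.
Difference ≈ 158.03 − 113.79 = 44.24 → 44 kt.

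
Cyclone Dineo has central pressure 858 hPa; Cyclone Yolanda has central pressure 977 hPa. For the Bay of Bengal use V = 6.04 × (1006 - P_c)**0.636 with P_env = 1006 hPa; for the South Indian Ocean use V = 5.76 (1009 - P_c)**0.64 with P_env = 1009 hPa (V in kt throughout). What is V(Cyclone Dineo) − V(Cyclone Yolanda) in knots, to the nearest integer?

Cyclone Dineo: ΔP = 148; V ≈ 6.04 × 148^0.636 ≈ 144.99 kt.
Cyclone Yolanda: ΔP = 32; V ≈ 5.76 × 32^0.64 ≈ 52.93 kt.
Difference ≈ 144.99 − 52.93 = 92.06 → 92 kt.

92 kt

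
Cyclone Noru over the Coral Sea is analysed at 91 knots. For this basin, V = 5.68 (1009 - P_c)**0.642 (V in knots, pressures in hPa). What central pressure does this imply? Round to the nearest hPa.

934 hPa

ΔP = (V / 5.68)^(1/0.642) = (91/5.68)^1.558.
91/5.68 = 16.021; 16.021^1.558 ≈ 75.24 hPa.
P_c = 1009 − 75.24 = 933.76 ≈ 934 hPa.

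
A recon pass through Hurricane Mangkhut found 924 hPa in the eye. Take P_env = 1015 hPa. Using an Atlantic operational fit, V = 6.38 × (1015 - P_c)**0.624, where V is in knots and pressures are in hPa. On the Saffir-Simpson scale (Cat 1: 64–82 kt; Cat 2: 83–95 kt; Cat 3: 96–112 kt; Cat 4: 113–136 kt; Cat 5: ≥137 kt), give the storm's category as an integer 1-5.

ΔP = 1015 − 924 = 91 hPa.
V ≈ 6.38 × 91^0.624 = 6.38 × 16.69 ≈ 106 kt.
106 kt falls in the Category 3 band.

3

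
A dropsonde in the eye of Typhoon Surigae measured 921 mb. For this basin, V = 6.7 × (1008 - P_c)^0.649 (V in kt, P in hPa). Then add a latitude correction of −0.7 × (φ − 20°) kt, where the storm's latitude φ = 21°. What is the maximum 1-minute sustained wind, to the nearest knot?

ΔP = 1008 − 921 = 87 mb.
87^0.649 ≈ 18.145.
V ≈ 6.7 × 18.145 ≈ 121.6 kt.
Latitude correction: −0.7 × (21 − 20) = -0.7 kt.
Corrected V ≈ 120.9 kt → 121 kt.

121 kt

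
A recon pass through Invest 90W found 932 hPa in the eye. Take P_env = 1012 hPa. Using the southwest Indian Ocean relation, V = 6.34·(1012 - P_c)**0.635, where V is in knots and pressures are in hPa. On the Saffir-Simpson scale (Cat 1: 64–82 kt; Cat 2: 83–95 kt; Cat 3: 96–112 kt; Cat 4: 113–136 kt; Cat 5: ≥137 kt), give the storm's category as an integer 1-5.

ΔP = 1012 − 932 = 80 hPa.
V ≈ 6.34 × 80^0.635 = 6.34 × 16.16 ≈ 102 kt.
102 kt falls in the Category 3 band.

3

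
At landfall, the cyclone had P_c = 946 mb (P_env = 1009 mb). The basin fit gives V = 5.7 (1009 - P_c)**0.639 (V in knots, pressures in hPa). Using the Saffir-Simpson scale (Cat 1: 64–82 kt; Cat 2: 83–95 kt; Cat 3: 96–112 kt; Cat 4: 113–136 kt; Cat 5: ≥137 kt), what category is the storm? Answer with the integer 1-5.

ΔP = 1009 − 946 = 63 mb.
V ≈ 5.7 × 63^0.639 = 5.7 × 14.12 ≈ 80 kt.
80 kt falls in the Category 1 band.

1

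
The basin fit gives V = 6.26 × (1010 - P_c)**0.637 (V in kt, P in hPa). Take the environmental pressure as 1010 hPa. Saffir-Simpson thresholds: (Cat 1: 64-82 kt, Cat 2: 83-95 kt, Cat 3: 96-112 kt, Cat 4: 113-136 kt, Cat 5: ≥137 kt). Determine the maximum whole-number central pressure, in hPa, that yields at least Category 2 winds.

Category 2 begins at V = 83 kt.
Required ΔP = (83/6.26)^(1/0.637) = 13.259^1.570 ≈ 57.83 hPa.
P_c ≤ 1010 − 57.83 = 952.17, so the highest integer P_c is 952 hPa.

952 hPa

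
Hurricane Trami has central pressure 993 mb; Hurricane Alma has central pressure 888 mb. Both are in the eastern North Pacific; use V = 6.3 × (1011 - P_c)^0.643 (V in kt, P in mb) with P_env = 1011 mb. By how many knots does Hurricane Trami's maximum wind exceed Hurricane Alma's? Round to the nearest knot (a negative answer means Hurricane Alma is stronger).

-99 kt

Hurricane Trami: ΔP = 18; V ≈ 6.3 × 18^0.643 ≈ 40.41 kt.
Hurricane Alma: ΔP = 123; V ≈ 6.3 × 123^0.643 ≈ 139.04 kt.
Difference ≈ 40.41 − 139.04 = -98.63 → -99 kt.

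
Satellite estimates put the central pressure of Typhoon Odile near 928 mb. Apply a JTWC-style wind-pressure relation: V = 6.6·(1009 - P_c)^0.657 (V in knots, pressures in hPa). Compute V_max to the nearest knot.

118 kt

ΔP = 1009 − 928 = 81 mb.
81^0.657 ≈ 17.942.
V ≈ 6.6 × 17.942 ≈ 118.4 kt.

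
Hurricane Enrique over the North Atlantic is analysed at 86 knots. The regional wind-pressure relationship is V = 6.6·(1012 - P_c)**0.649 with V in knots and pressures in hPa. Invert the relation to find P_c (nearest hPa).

960 hPa

ΔP = (V / 6.6)^(1/0.649) = (86/6.6)^1.541.
86/6.6 = 13.030; 13.030^1.541 ≈ 52.23 hPa.
P_c = 1012 − 52.23 = 959.77 ≈ 960 hPa.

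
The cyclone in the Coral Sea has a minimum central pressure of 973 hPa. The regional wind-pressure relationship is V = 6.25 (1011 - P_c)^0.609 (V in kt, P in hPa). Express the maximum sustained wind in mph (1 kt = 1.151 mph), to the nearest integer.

66 mph

ΔP = 1011 − 973 = 38 hPa.
V ≈ 6.25 × 38^0.609 = 6.25 × 9.164 ≈ 57.275 kt.
57.275 × 1.151 ≈ 65.92 mph → 66 mph.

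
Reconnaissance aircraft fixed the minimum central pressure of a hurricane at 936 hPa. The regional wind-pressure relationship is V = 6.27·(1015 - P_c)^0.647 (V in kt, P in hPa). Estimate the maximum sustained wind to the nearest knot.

ΔP = 1015 − 936 = 79 hPa.
79^0.647 ≈ 16.895.
V ≈ 6.27 × 16.895 ≈ 105.9 kt.

106 kt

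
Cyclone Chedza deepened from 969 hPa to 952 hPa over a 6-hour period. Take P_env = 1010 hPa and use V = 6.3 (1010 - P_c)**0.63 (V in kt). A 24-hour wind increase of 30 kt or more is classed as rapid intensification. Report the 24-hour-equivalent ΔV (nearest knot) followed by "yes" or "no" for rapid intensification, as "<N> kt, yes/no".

64 kt, yes

V₁: ΔP = 41, V ≈ 6.3 × 41^0.63 ≈ 65.37 kt.
V₂: ΔP = 58, V ≈ 6.3 × 58^0.63 ≈ 81.34 kt.
ΔV over 6 h = 15.97 kt → 24 h equivalent = 15.97 × 24/6 ≈ 63.88 kt.
64 kt ≥ 30 kt ⇒ rapid intensification.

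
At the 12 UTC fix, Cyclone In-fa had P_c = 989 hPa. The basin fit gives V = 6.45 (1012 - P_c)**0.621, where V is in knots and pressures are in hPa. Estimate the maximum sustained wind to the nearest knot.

45 kt

ΔP = 1012 − 989 = 23 hPa.
23^0.621 ≈ 7.009.
V ≈ 6.45 × 7.009 ≈ 45.2 kt.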